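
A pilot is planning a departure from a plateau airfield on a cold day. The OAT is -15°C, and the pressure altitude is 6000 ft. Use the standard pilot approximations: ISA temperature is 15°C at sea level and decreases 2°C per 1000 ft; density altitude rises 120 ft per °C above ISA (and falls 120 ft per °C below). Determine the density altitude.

ISA temperature at 6000 ft = 15 − 2 × (6000/1000) = 3°C.
ISA deviation = -15 − 3 = -18°C.
Density altitude = 6000 + 120 × (-18) = 6000 + (-2160) = 3840 ft.

3840 ft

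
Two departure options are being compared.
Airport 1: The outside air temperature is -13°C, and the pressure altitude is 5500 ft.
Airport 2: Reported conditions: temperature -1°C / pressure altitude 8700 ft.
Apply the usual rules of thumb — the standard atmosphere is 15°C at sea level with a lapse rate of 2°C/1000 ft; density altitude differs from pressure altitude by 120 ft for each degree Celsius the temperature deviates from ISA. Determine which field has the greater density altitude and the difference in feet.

Airport 2 by 5408 ft

Airport 1: ISA temp = 4°C, deviation -17°C, DA = 5500 + 120 × (-17) = 3460 ft.
Airport 2: ISA temp = -2.4°C, deviation +1.4°C, DA = 8700 + 120 × 1.4 = 8868 ft.
Airport 2 is higher by 8868 − 3460 = 5408 ft.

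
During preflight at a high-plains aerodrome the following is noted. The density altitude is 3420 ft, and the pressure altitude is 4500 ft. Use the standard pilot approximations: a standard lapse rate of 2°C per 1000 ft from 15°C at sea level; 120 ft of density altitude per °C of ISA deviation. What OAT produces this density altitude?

Density altitude − pressure altitude = 3420 − 4500 = -1080 ft.
At 120 ft/°C that is an ISA deviation of -1080/120 = -9°C.
ISA temperature at 4500 ft = 15 − 2 × (4500/1000) = 6°C.
OAT = ISA + deviation = 6 + (-9) = -3°C.

-3°C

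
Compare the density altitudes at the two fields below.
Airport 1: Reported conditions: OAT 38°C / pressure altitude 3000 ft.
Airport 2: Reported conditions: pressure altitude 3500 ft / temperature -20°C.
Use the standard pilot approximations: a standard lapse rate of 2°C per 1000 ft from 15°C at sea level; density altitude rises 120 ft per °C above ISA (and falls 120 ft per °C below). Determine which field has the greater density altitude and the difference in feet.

Airport 1 by 6340 ft

Airport 1: ISA temp = 9°C, deviation +29°C, DA = 3000 + 120 × 29 = 6480 ft.
Airport 2: ISA temp = 8°C, deviation -28°C, DA = 3500 + 120 × (-28) = 140 ft.
Airport 1 is higher by 6480 − 140 = 6340 ft.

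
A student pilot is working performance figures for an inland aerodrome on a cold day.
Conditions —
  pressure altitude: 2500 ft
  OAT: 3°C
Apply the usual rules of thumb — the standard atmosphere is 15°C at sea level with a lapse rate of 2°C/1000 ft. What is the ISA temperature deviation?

ISA-7°C

ISA temperature at 2500 ft = 15 − 2 × (2500/1000) = 10°C.
Deviation = OAT − ISA = 3 − 10 = -7°C.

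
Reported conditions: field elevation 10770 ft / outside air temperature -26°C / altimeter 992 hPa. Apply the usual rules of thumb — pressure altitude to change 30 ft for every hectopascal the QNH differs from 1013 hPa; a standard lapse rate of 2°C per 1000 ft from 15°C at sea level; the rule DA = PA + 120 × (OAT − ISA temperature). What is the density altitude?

9216 ft

Pressure altitude = 10770 + (1013 − 992) × 30 = 10770 + (+630) = 11400 ft.
ISA temperature at 11400 ft = 15 − 2 × (11400/1000) = -7.8°C.
ISA deviation = -26 − (-7.8) = -18.2°C.
Density altitude = 11400 + 120 × (-18.2) = 9216 ft.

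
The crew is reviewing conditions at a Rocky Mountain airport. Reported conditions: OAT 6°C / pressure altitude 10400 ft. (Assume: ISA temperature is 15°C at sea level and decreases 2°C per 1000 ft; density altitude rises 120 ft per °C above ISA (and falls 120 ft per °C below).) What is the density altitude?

ISA temperature at 10400 ft = 15 − 2 × (10400/1000) = -5.8°C.
ISA deviation = 6 − (-5.8) = +11.8°C.
Density altitude = 10400 + 120 × (11.8) = 10400 + (+1416) = 11816 ft.

11816 ft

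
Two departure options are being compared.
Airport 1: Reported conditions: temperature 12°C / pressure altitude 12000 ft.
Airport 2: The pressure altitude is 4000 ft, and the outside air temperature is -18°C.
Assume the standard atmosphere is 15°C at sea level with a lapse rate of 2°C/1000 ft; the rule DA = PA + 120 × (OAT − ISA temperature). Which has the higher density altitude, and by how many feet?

Airport 1 by 13520 ft

Airport 1: ISA temp = -9°C, deviation +21°C, DA = 12000 + 120 × 21 = 14520 ft.
Airport 2: ISA temp = 7°C, deviation -25°C, DA = 4000 + 120 × (-25) = 1000 ft.
Airport 1 is higher by 14520 − 1000 = 13520 ft.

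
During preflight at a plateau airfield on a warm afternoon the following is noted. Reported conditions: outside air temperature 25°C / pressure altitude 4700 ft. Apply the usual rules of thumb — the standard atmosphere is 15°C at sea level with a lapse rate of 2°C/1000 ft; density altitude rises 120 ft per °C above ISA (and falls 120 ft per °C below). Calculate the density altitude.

ISA temperature at 4700 ft = 15 − 2 × (4700/1000) = 5.6°C.
ISA deviation = 25 − 5.6 = +19.4°C.
Density altitude = 4700 + 120 × (19.4) = 4700 + (+2328) = 7028 ft.

7028 ft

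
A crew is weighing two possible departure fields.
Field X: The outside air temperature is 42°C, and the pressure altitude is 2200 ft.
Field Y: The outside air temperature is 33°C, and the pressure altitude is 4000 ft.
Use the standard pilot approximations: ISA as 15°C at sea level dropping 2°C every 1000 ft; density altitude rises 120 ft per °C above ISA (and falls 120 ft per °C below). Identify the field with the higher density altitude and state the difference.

Field Y by 1152 ft

Field X: ISA temp = 10.6°C, deviation +31.4°C, DA = 2200 + 120 × 31.4 = 5968 ft.
Field Y: ISA temp = 7°C, deviation +26°C, DA = 4000 + 120 × 26 = 7120 ft.
Field Y is higher by 7120 − 5968 = 1152 ft.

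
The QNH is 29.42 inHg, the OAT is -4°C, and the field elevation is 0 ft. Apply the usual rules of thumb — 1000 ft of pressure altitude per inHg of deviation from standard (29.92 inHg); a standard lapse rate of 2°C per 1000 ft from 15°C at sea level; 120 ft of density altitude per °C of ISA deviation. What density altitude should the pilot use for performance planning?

-1660 ft

Pressure altitude = 0 + (29.92 − 29.42) × 1000 = 0 + (+500) = 500 ft.
ISA temperature at 500 ft = 15 − 2 × (500/1000) = 14°C.
ISA deviation = -4 − 14 = -18°C.
Density altitude = 500 + 120 × (-18) = -1660 ft.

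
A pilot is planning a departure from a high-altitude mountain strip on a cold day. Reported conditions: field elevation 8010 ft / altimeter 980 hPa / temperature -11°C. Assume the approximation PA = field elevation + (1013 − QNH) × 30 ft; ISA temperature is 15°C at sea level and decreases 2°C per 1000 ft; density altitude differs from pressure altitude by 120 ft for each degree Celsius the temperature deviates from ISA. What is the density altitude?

8040 ft

Pressure altitude = 8010 + (1013 − 980) × 30 = 8010 + (+990) = 9000 ft.
ISA temperature at 9000 ft = 15 − 2 × (9000/1000) = -3°C.
ISA deviation = -11 − (-3) = -8°C.
Density altitude = 9000 + 120 × (-8) = 8040 ft.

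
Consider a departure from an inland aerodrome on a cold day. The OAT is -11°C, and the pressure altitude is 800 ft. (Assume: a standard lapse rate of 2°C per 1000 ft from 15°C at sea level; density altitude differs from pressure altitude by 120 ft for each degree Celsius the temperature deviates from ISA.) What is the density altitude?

-2128 ft

ISA temperature at 800 ft = 15 − 2 × (800/1000) = 13.4°C.
ISA deviation = -11 − 13.4 = -24.4°C.
Density altitude = 800 + 120 × (-24.4) = 800 + (-2928) = -2128 ft.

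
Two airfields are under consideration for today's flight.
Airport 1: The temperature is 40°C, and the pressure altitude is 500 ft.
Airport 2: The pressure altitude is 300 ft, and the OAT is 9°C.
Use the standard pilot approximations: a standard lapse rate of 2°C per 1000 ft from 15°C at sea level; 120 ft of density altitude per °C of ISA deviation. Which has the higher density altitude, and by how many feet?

Airport 1 by 3968 ft

Airport 1: ISA temp = 14°C, deviation +26°C, DA = 500 + 120 × 26 = 3620 ft.
Airport 2: ISA temp = 14.4°C, deviation -5.4°C, DA = 300 + 120 × (-5.4) = -348 ft.
Airport 1 is higher by 3620 − (-348) = 3968 ft.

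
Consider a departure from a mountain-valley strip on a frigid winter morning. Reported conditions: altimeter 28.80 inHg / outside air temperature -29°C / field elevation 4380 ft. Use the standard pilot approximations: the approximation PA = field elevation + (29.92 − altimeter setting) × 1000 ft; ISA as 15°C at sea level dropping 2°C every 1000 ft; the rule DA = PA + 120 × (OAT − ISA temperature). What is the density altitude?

Pressure altitude = 4380 + (29.92 − 28.80) × 1000 = 4380 + (+1120) = 5500 ft.
ISA temperature at 5500 ft = 15 − 2 × (5500/1000) = 4°C.
ISA deviation = -29 − 4 = -33°C.
Density altitude = 5500 + 120 × (-33) = 1540 ft.

1540 ft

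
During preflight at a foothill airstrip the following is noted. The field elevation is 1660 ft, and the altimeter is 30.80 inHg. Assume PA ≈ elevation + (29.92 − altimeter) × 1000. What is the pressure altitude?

780 ft

Pressure correction = (29.92 − 30.80) × 1000 = -880 ft.
Pressure altitude = 1660 + (-880) = 780 ft.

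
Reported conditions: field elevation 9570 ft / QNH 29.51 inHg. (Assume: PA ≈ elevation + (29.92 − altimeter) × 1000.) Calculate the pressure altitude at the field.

Pressure correction = (29.92 − 29.51) × 1000 = +410 ft.
Pressure altitude = 9570 + (+410) = 9980 ft.

9980 ft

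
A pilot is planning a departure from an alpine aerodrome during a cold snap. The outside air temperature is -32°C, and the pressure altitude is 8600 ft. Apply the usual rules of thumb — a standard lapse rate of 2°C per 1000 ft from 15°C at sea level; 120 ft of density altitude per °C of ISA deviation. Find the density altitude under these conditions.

ISA temperature at 8600 ft = 15 − 2 × (8600/1000) = -2.2°C.
ISA deviation = -32 − (-2.2) = -29.8°C.
Density altitude = 8600 + 120 × (-29.8) = 8600 + (-3576) = 5024 ft.

5024 ft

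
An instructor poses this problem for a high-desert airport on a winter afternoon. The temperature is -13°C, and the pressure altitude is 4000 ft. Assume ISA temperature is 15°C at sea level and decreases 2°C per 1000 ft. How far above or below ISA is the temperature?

ISA temperature at 4000 ft = 15 − 2 × (4000/1000) = 7°C.
Deviation = OAT − ISA = -13 − 7 = -20°C.

ISA-20°C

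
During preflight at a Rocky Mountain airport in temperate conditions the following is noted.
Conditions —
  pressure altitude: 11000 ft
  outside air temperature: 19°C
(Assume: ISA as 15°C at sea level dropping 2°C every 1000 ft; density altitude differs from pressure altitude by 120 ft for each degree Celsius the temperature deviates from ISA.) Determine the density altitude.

ISA temperature at 11000 ft = 15 − 2 × (11000/1000) = -7°C.
ISA deviation = 19 − (-7) = +26°C.
Density altitude = 11000 + 120 × (26) = 11000 + (+3120) = 14120 ft.

14120 ft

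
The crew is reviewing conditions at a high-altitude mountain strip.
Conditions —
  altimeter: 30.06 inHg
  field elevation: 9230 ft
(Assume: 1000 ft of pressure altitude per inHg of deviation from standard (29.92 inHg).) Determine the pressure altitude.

Pressure correction = (29.92 − 30.06) × 1000 = -140 ft.
Pressure altitude = 9230 + (-140) = 9090 ft.

9090 ft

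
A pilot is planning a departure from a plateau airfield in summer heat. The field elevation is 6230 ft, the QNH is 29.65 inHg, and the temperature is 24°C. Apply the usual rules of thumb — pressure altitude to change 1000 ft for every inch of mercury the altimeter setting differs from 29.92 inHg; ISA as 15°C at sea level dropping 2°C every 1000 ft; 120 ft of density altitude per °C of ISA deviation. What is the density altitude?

Pressure altitude = 6230 + (29.92 − 29.65) × 1000 = 6230 + (+270) = 6500 ft.
ISA temperature at 6500 ft = 15 − 2 × (6500/1000) = 2°C.
ISA deviation = 24 − 2 = +22°C.
Density altitude = 6500 + 120 × (22) = 9140 ft.

9140 ft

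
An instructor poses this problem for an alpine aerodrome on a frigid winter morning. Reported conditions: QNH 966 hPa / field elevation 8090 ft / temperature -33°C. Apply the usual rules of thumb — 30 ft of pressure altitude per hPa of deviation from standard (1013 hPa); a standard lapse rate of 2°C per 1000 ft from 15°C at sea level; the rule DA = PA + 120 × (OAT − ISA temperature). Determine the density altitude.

Pressure altitude = 8090 + (1013 − 966) × 30 = 8090 + (+1410) = 9500 ft.
ISA temperature at 9500 ft = 15 − 2 × (9500/1000) = -4°C.
ISA deviation = -33 − (-4) = -29°C.
Density altitude = 9500 + 120 × (-29) = 6020 ft.

6020 ft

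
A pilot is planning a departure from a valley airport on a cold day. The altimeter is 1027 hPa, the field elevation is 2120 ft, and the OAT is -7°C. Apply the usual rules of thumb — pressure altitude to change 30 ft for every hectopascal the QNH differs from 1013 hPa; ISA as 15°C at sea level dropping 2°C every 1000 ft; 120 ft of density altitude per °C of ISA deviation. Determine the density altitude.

Pressure altitude = 2120 + (1013 − 1027) × 30 = 2120 + (-420) = 1700 ft.
ISA temperature at 1700 ft = 15 − 2 × (1700/1000) = 11.6°C.
ISA deviation = -7 − 11.6 = -18.6°C.
Density altitude = 1700 + 120 × (-18.6) = -532 ft.

-532 ft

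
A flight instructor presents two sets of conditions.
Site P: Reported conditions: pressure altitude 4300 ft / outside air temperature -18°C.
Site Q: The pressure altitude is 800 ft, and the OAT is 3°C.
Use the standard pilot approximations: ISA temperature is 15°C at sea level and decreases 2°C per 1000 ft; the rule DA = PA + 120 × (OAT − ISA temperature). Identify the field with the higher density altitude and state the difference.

Site P by 1820 ft

Site P: ISA temp = 6.4°C, deviation -24.4°C, DA = 4300 + 120 × (-24.4) = 1372 ft.
Site Q: ISA temp = 13.4°C, deviation -10.4°C, DA = 800 + 120 × (-10.4) = -448 ft.
Site P is higher by 1372 − (-448) = 1820 ft.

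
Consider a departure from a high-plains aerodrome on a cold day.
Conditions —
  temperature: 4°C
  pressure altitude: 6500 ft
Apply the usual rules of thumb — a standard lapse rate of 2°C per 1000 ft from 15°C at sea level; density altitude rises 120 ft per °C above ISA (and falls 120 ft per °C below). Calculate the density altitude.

ISA temperature at 6500 ft = 15 − 2 × (6500/1000) = 2°C.
ISA deviation = 4 − 2 = +2°C.
Density altitude = 6500 + 120 × (2) = 6500 + (+240) = 6740 ft.

6740 ft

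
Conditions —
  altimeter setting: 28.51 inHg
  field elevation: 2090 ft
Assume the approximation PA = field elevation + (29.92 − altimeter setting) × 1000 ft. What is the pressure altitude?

Pressure correction = (29.92 − 28.51) × 1000 = +1410 ft.
Pressure altitude = 2090 + (+1410) = 3500 ft.

3500 ft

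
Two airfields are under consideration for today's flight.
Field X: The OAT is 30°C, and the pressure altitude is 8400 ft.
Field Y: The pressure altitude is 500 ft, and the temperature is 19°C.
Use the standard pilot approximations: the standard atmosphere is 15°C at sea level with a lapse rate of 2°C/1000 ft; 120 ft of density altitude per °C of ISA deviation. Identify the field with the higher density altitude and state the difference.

Field X by 11116 ft

Field X: ISA temp = -1.8°C, deviation +31.8°C, DA = 8400 + 120 × 31.8 = 12216 ft.
Field Y: ISA temp = 14°C, deviation +5°C, DA = 500 + 120 × 5 = 1100 ft.
Field X is higher by 12216 − 1100 = 11116 ft.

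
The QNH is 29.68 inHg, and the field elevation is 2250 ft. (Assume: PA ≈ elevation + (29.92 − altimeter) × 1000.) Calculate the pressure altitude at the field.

Pressure correction = (29.92 − 29.68) × 1000 = +240 ft.
Pressure altitude = 2250 + (+240) = 2490 ft.

2490 ft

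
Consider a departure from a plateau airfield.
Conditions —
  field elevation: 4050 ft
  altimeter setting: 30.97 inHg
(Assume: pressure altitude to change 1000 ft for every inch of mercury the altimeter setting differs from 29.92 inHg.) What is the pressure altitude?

3000 ft

Pressure correction = (29.92 − 30.97) × 1000 = -1050 ft.
Pressure altitude = 4050 + (-1050) = 3000 ft.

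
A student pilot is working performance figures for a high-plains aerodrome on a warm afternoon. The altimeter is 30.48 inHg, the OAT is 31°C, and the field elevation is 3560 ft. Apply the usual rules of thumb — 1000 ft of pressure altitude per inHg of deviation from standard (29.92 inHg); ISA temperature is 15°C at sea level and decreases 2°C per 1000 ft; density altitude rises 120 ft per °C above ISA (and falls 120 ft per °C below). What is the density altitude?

5640 ft

Pressure altitude = 3560 + (29.92 − 30.48) × 1000 = 3560 + (-560) = 3000 ft.
ISA temperature at 3000 ft = 15 − 2 × (3000/1000) = 9°C.
ISA deviation = 31 − 9 = +22°C.
Density altitude = 3000 + 120 × (22) = 5640 ft.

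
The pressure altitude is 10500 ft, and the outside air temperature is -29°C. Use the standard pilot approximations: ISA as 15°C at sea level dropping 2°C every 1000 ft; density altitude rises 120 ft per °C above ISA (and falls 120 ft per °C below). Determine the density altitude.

7740 ft

ISA temperature at 10500 ft = 15 − 2 × (10500/1000) = -6°C.
ISA deviation = -29 − (-6) = -23°C.
Density altitude = 10500 + 120 × (-23) = 10500 + (-2760) = 7740 ft.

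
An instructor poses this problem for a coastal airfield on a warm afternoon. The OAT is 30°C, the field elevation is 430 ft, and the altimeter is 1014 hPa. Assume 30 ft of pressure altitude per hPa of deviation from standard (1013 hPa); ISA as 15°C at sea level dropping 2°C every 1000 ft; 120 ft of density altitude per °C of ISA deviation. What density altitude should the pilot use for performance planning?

Pressure altitude = 430 + (1013 − 1014) × 30 = 430 + (-30) = 400 ft.
ISA temperature at 400 ft = 15 − 2 × (400/1000) = 14.2°C.
ISA deviation = 30 − 14.2 = +15.8°C.
Density altitude = 400 + 120 × (15.8) = 2296 ft.

2296 ft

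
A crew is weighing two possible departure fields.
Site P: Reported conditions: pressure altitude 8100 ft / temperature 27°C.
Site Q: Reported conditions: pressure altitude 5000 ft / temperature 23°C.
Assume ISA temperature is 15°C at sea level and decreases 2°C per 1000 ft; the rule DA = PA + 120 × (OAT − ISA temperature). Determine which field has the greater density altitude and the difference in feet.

Site P by 4324 ft

Site P: ISA temp = -1.2°C, deviation +28.2°C, DA = 8100 + 120 × 28.2 = 11484 ft.
Site Q: ISA temp = 5°C, deviation +18°C, DA = 5000 + 120 × 18 = 7160 ft.
Site P is higher by 11484 − 7160 = 4324 ft.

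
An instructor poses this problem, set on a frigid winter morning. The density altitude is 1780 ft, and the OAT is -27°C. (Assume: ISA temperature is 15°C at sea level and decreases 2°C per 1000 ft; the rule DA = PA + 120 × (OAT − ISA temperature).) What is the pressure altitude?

5500 ft

DA = PA + 120 × (OAT − (15 − 2·PA/1000)) = PA + 120·OAT − 1800 + 0.24·PA = 1.24·PA + 120·OAT − 1800.
So 1.24·PA = 1780 − 120 × (-27) + 1800 = 6820.
PA = 6820 / 1.24 = 5500 ft.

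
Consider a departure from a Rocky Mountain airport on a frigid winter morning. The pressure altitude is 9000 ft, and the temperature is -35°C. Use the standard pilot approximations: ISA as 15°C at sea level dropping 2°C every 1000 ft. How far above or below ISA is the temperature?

ISA temperature at 9000 ft = 15 − 2 × (9000/1000) = -3°C.
Deviation = OAT − ISA = -35 − (-3) = -32°C.

ISA-32°C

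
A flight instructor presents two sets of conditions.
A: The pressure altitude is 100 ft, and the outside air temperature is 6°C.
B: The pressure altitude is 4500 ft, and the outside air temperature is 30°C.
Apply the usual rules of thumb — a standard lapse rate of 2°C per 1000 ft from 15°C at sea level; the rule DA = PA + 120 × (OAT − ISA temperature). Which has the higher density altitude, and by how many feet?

A: ISA temp = 14.8°C, deviation -8.8°C, DA = 100 + 120 × (-8.8) = -956 ft.
B: ISA temp = 6°C, deviation +24°C, DA = 4500 + 120 × 24 = 7380 ft.
B is higher by 7380 − (-956) = 8336 ft.

B by 8336 ft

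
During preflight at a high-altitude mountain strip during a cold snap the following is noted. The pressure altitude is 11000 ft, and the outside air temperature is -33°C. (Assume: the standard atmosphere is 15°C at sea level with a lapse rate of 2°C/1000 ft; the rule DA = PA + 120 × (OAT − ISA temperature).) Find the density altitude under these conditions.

7880 ft

ISA temperature at 11000 ft = 15 − 2 × (11000/1000) = -7°C.
ISA deviation = -33 − (-7) = -26°C.
Density altitude = 11000 + 120 × (-26) = 11000 + (-3120) = 7880 ft.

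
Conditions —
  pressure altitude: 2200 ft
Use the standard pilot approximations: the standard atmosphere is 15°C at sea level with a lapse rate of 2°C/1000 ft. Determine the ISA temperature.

ISA temperature = 15 − 2 × (2200/1000) = 15 − 4.4 = 10.6°C.

10.6°C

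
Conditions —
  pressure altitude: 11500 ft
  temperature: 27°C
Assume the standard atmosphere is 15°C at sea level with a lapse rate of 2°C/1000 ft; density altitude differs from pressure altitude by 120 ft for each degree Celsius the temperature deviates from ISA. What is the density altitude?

ISA temperature at 11500 ft = 15 − 2 × (11500/1000) = -8°C.
ISA deviation = 27 − (-8) = +35°C.
Density altitude = 11500 + 120 × (35) = 11500 + (+4200) = 15700 ft.

15700 ft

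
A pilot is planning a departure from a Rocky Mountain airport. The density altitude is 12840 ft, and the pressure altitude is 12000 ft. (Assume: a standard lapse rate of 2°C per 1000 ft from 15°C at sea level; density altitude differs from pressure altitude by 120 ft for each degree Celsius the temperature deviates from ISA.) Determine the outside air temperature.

Density altitude − pressure altitude = 12840 − 12000 = +840 ft.
At 120 ft/°C that is an ISA deviation of 840/120 = +7°C.
ISA temperature at 12000 ft = 15 − 2 × (12000/1000) = -9°C.
OAT = ISA + deviation = -9 + (+7) = -2°C.

-2°C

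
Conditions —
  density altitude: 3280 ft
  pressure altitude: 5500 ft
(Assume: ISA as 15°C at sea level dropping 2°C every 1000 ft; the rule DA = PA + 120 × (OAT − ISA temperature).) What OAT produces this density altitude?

Density altitude − pressure altitude = 3280 − 5500 = -2220 ft.
At 120 ft/°C that is an ISA deviation of -2220/120 = -18.5°C.
ISA temperature at 5500 ft = 15 − 2 × (5500/1000) = 4°C.
OAT = ISA + deviation = 4 + (-18.5) = -14.5°C.

-14.5°C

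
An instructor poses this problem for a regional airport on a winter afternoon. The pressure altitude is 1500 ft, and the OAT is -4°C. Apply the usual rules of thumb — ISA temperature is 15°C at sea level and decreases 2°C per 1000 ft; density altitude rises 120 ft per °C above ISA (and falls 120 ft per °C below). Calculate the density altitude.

ISA temperature at 1500 ft = 15 − 2 × (1500/1000) = 12°C.
ISA deviation = -4 − 12 = -16°C.
Density altitude = 1500 + 120 × (-16) = 1500 + (-1920) = -420 ft.

-420 ft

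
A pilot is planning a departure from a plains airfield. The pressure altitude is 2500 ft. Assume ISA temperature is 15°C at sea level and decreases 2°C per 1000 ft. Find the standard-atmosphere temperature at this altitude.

10°C

ISA temperature = 15 − 2 × (2500/1000) = 15 − 5 = 10°C.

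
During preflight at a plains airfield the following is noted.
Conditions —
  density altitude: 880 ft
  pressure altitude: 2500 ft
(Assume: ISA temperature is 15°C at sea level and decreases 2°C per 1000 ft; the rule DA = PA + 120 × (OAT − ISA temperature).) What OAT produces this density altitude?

-3.5°C

Density altitude − pressure altitude = 880 − 2500 = -1620 ft.
At 120 ft/°C that is an ISA deviation of -1620/120 = -13.5°C.
ISA temperature at 2500 ft = 15 − 2 × (2500/1000) = 10°C.
OAT = ISA + deviation = 10 + (-13.5) = -3.5°C.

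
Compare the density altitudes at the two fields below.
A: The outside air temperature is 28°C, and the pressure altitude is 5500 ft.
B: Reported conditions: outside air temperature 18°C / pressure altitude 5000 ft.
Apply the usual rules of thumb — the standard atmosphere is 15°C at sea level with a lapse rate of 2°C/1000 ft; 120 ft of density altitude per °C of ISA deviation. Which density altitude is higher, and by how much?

A: ISA temp = 4°C, deviation +24°C, DA = 5500 + 120 × 24 = 8380 ft.
B: ISA temp = 5°C, deviation +13°C, DA = 5000 + 120 × 13 = 6560 ft.
A is higher by 8380 − 6560 = 1820 ft.

A by 1820 ft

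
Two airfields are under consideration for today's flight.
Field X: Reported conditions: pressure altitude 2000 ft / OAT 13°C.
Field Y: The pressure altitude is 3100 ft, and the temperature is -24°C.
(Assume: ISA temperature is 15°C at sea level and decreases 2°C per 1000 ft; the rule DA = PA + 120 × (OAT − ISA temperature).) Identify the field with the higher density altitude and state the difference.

Field X: ISA temp = 11°C, deviation +2°C, DA = 2000 + 120 × 2 = 2240 ft.
Field Y: ISA temp = 8.8°C, deviation -32.8°C, DA = 3100 + 120 × (-32.8) = -836 ft.
Field X is higher by 2240 − (-836) = 3076 ft.

Field X by 3076 ft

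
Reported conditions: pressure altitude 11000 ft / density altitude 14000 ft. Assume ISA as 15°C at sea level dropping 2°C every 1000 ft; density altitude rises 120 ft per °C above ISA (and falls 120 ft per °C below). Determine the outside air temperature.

Density altitude − pressure altitude = 14000 − 11000 = +3000 ft.
At 120 ft/°C that is an ISA deviation of 3000/120 = +25°C.
ISA temperature at 11000 ft = 15 − 2 × (11000/1000) = -7°C.
OAT = ISA + deviation = -7 + (+25) = 18°C.

18°C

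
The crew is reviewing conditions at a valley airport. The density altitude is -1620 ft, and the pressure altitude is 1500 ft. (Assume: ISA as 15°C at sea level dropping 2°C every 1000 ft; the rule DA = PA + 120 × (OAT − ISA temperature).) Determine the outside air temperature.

Density altitude − pressure altitude = -1620 − 1500 = -3120 ft.
At 120 ft/°C that is an ISA deviation of -3120/120 = -26°C.
ISA temperature at 1500 ft = 15 − 2 × (1500/1000) = 12°C.
OAT = ISA + deviation = 12 + (-26) = -14°C.

-14°C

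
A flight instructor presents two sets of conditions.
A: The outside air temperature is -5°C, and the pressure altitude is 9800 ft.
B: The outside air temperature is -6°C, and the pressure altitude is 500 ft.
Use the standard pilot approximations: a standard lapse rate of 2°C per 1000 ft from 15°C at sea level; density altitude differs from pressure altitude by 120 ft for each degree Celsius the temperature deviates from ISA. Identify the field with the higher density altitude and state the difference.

A by 11652 ft

A: ISA temp = -4.6°C, deviation -0.4°C, DA = 9800 + 120 × (-0.4) = 9752 ft.
B: ISA temp = 14°C, deviation -20°C, DA = 500 + 120 × (-20) = -1900 ft.
A is higher by 9752 − (-1900) = 11652 ft.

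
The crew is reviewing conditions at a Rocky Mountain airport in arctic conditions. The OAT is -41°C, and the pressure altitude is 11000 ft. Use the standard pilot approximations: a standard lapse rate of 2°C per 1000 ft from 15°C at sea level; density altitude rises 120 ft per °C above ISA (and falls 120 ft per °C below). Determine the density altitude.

ISA temperature at 11000 ft = 15 − 2 × (11000/1000) = -7°C.
ISA deviation = -41 − (-7) = -34°C.
Density altitude = 11000 + 120 × (-34) = 11000 + (-4080) = 6920 ft.

6920 ft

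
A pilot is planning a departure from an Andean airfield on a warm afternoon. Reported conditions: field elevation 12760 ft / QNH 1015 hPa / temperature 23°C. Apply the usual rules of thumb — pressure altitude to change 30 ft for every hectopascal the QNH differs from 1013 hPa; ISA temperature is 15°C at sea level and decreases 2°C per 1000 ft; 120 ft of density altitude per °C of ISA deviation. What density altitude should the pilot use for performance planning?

16708 ft

Pressure altitude = 12760 + (1013 − 1015) × 30 = 12760 + (-60) = 12700 ft.
ISA temperature at 12700 ft = 15 − 2 × (12700/1000) = -10.4°C.
ISA deviation = 23 − (-10.4) = +33.4°C.
Density altitude = 12700 + 120 × (33.4) = 16708 ft.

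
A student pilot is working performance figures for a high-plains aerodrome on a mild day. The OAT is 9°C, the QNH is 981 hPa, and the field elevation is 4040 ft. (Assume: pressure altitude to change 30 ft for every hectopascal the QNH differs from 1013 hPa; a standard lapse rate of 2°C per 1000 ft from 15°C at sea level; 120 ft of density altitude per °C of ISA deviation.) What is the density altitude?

5480 ft

Pressure altitude = 4040 + (1013 − 981) × 30 = 4040 + (+960) = 5000 ft.
ISA temperature at 5000 ft = 15 − 2 × (5000/1000) = 5°C.
ISA deviation = 9 − 5 = +4°C.
Density altitude = 5000 + 120 × (4) = 5480 ft.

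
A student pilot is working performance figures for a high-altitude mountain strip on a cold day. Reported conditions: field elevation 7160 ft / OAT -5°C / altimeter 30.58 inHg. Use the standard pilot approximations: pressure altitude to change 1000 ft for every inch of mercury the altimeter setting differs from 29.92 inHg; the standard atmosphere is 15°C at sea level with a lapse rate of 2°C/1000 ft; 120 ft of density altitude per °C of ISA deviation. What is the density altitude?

5660 ft

Pressure altitude = 7160 + (29.92 − 30.58) × 1000 = 7160 + (-660) = 6500 ft.
ISA temperature at 6500 ft = 15 − 2 × (6500/1000) = 2°C.
ISA deviation = -5 − 2 = -7°C.
Density altitude = 6500 + 120 × (-7) = 5660 ft.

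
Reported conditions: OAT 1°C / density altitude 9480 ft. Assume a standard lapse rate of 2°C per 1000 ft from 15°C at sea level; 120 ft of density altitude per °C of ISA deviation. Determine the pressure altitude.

DA = PA + 120 × (OAT − (15 − 2·PA/1000)) = PA + 120·OAT − 1800 + 0.24·PA = 1.24·PA + 120·OAT − 1800.
So 1.24·PA = 9480 − 120 × 1 + 1800 = 11160.
PA = 11160 / 1.24 = 9000 ft.

9000 ft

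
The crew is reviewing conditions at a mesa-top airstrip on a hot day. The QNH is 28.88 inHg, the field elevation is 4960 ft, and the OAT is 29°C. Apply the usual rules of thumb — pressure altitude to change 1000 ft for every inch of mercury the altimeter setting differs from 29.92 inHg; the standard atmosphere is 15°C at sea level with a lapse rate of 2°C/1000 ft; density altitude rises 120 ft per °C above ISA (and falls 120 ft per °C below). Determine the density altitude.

Pressure altitude = 4960 + (29.92 − 28.88) × 1000 = 4960 + (+1040) = 6000 ft.
ISA temperature at 6000 ft = 15 − 2 × (6000/1000) = 3°C.
ISA deviation = 29 − 3 = +26°C.
Density altitude = 6000 + 120 × (26) = 9120 ft.

9120 ft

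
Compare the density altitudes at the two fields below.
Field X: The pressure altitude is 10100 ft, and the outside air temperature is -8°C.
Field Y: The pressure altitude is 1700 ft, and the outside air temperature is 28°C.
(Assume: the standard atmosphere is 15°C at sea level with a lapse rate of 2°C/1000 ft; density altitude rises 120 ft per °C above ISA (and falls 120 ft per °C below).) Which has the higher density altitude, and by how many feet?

Field X: ISA temp = -5.2°C, deviation -2.8°C, DA = 10100 + 120 × (-2.8) = 9764 ft.
Field Y: ISA temp = 11.6°C, deviation +16.4°C, DA = 1700 + 120 × 16.4 = 3668 ft.
Field X is higher by 9764 − 3668 = 6096 ft.

Field X by 6096 ft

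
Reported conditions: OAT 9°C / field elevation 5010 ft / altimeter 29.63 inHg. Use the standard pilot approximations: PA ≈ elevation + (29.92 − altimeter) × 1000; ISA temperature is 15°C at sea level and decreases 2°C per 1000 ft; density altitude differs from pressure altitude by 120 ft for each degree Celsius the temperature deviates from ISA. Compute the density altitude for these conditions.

Pressure altitude = 5010 + (29.92 − 29.63) × 1000 = 5010 + (+290) = 5300 ft.
ISA temperature at 5300 ft = 15 − 2 × (5300/1000) = 4.4°C.
ISA deviation = 9 − 4.4 = +4.6°C.
Density altitude = 5300 + 120 × (4.6) = 5852 ft.

5852 ft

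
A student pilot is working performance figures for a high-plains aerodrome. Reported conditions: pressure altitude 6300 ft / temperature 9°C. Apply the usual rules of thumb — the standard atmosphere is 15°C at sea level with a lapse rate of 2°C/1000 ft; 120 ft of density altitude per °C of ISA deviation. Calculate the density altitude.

ISA temperature at 6300 ft = 15 − 2 × (6300/1000) = 2.4°C.
ISA deviation = 9 − 2.4 = +6.6°C.
Density altitude = 6300 + 120 × (6.6) = 6300 + (+792) = 7092 ft.

7092 ft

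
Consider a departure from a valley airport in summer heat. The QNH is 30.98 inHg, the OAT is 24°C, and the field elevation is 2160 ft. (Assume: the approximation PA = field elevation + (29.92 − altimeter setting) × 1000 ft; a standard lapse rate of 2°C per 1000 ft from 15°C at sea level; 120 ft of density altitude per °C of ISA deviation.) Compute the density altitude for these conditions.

2444 ft

Pressure altitude = 2160 + (29.92 − 30.98) × 1000 = 2160 + (-1060) = 1100 ft.
ISA temperature at 1100 ft = 15 − 2 × (1100/1000) = 12.8°C.
ISA deviation = 24 − 12.8 = +11.2°C.
Density altitude = 1100 + 120 × (11.2) = 2444 ft.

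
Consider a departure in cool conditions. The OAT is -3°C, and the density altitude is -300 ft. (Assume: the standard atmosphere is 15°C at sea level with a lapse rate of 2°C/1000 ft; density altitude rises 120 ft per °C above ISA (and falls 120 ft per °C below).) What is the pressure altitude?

DA = PA + 120 × (OAT − (15 − 2·PA/1000)) = PA + 120·OAT − 1800 + 0.24·PA = 1.24·PA + 120·OAT − 1800.
So 1.24·PA = -300 − 120 × (-3) + 1800 = 1860.
PA = 1860 / 1.24 = 1500 ft.

1500 ft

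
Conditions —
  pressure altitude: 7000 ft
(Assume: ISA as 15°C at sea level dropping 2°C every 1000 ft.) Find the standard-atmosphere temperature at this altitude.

1°C

ISA temperature = 15 − 2 × (7000/1000) = 15 − 14 = 1°C.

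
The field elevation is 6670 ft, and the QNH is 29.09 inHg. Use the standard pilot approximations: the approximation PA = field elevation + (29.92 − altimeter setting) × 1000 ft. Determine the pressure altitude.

Pressure correction = (29.92 − 29.09) × 1000 = +830 ft.
Pressure altitude = 6670 + (+830) = 7500 ft.

7500 ft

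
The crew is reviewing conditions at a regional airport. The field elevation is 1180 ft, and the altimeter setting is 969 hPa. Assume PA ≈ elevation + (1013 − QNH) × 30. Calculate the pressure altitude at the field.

2500 ft

Pressure correction = (1013 − 969) × 30 = +1320 ft.
Pressure altitude = 1180 + (+1320) = 2500 ft.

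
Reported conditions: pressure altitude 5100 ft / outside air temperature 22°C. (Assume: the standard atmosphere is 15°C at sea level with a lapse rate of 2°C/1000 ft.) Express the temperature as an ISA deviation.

ISA temperature at 5100 ft = 15 − 2 × (5100/1000) = 4.8°C.
Deviation = OAT − ISA = 22 − 4.8 = +17.2°C.

ISA+17.2°C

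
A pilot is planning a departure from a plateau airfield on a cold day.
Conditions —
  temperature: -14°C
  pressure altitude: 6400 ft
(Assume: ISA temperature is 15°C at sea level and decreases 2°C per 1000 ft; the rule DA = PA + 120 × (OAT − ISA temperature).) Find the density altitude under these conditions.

4456 ft

ISA temperature at 6400 ft = 15 − 2 × (6400/1000) = 2.2°C.
ISA deviation = -14 − 2.2 = -16.2°C.
Density altitude = 6400 + 120 × (-16.2) = 6400 + (-1944) = 4456 ft.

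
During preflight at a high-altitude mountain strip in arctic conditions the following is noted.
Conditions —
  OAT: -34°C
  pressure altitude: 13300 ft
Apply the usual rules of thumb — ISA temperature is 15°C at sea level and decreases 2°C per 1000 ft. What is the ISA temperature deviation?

ISA temperature at 13300 ft = 15 − 2 × (13300/1000) = -11.6°C.
Deviation = OAT − ISA = -34 − (-11.6) = -22.4°C.

ISA-22.4°C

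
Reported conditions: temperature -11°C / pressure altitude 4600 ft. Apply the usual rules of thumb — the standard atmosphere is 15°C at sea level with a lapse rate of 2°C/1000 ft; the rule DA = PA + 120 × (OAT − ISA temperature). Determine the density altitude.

2584 ft

ISA temperature at 4600 ft = 15 − 2 × (4600/1000) = 5.8°C.
ISA deviation = -11 − 5.8 = -16.8°C.
Density altitude = 4600 + 120 × (-16.8) = 4600 + (-2016) = 2584 ft.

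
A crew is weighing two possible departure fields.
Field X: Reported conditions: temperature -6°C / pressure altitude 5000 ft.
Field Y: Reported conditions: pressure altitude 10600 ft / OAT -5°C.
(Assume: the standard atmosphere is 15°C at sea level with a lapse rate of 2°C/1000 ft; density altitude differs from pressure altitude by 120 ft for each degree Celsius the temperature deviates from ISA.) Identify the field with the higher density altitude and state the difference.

Field Y by 7064 ft

Field X: ISA temp = 5°C, deviation -11°C, DA = 5000 + 120 × (-11) = 3680 ft.
Field Y: ISA temp = -6.2°C, deviation +1.2°C, DA = 10600 + 120 × 1.2 = 10744 ft.
Field Y is higher by 10744 − 3680 = 7064 ft.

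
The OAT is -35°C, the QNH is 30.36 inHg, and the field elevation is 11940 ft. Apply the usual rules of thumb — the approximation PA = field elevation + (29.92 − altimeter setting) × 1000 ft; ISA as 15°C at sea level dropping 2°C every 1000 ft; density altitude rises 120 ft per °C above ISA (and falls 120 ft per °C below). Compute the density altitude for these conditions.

8260 ft

Pressure altitude = 11940 + (29.92 − 30.36) × 1000 = 11940 + (-440) = 11500 ft.
ISA temperature at 11500 ft = 15 − 2 × (11500/1000) = -8°C.
ISA deviation = -35 − (-8) = -27°C.
Density altitude = 11500 + 120 × (-27) = 8260 ft.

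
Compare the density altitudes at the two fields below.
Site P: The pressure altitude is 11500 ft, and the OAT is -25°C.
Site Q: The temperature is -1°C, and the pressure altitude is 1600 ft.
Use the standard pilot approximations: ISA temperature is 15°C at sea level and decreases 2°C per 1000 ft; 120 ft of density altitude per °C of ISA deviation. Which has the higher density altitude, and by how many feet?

Site P: ISA temp = -8°C, deviation -17°C, DA = 11500 + 120 × (-17) = 9460 ft.
Site Q: ISA temp = 11.8°C, deviation -12.8°C, DA = 1600 + 120 × (-12.8) = 64 ft.
Site P is higher by 9460 − 64 = 9396 ft.

Site P by 9396 ft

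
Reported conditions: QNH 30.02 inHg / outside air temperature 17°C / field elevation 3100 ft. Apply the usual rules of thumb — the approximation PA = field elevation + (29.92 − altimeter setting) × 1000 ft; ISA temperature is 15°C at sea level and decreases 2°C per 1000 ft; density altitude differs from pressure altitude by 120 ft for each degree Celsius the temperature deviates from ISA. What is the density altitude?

Pressure altitude = 3100 + (29.92 − 30.02) × 1000 = 3100 + (-100) = 3000 ft.
ISA temperature at 3000 ft = 15 − 2 × (3000/1000) = 9°C.
ISA deviation = 17 − 9 = +8°C.
Density altitude = 3000 + 120 × (8) = 3960 ft.

3960 ft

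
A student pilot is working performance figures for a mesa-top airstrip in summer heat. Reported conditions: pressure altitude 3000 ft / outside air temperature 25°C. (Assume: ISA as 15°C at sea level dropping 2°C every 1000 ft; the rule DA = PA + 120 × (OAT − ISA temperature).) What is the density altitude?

4920 ft

ISA temperature at 3000 ft = 15 − 2 × (3000/1000) = 9°C.
ISA deviation = 25 − 9 = +16°C.
Density altitude = 3000 + 120 × (16) = 3000 + (+1920) = 4920 ft.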